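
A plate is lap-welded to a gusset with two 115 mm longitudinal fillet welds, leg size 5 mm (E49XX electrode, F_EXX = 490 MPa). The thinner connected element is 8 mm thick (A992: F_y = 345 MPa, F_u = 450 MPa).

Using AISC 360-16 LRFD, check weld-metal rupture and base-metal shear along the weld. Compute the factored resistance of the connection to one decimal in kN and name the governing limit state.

179.3 kN (weld metal governs)

Weld metal: throat = 0.707×5 = 3.535 mm, L = 2×115 = 230 mm. φR_n = 0.75 × 0.6 × 490 × 3.535 × 230 = 179.3 kN.
Base metal shear (8 mm plate): yield φR_n = 1.0×0.6×345×8×230 = 380.9 kN; rupture φR_n = 0.75×0.6×450×8×230 = 372.6 kN; take 372.6 kN (rupture).
Governing: min(179.3, 372.6) = 179.3 kN → weld metal.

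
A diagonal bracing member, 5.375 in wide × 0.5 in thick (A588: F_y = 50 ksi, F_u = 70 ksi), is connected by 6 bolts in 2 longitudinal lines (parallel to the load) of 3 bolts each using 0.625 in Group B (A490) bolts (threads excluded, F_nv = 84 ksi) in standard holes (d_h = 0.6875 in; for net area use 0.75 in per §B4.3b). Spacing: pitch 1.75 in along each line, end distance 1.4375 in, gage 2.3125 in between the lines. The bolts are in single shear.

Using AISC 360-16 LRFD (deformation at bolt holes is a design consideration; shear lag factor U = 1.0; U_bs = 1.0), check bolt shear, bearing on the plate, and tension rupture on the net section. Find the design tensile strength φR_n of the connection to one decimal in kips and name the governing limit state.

Bolt shear: A_b = π(0.625)²/4 = 0.3068 in². φR_n = 0.75 × 84 × 0.3068 × 6 × 1 = 116.0 kips.
Bearing (0.5 in plate, F_u = 70 ksi): end bolts L_c = 1.4375 − 0.6875/2 = 1.09375, R_n = min(1.2×1.09375×0.5×70, 2.4×0.625×0.5×70) = 45.938 kips/bolt; interior L_c = 1.75 − 0.6875 = 1.0625, R_n = 44.625 kips/bolt. φR_n = 0.75 × (2×45.938 + 4×44.625) = 202.8 kips.
Tension rupture (net): A_n = (5.375 − 2×0.75)×0.5 = 1.9375 in² (U = 1.0, A_e = A_n). φR_n = 0.75 × 70 × 1.9375 = 101.7 kips.
Governing: min(116.0, 202.8, 101.7) = 101.7 kips → net-section rupture.

101.7 kips (net-section rupture governs)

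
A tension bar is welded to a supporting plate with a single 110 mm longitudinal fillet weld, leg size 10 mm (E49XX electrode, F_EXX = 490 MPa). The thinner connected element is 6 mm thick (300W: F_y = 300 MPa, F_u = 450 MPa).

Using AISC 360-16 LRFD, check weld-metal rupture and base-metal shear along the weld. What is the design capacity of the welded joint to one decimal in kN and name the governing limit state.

Weld metal: throat = 0.707×10 = 7.07 mm, L = 110 mm. φR_n = 0.75 × 0.6 × 490 × 7.07 × 110 = 171.5 kN.
Base metal shear (6 mm plate): yield φR_n = 1.0×0.6×300×6×110 = 118.8 kN; rupture φR_n = 0.75×0.6×450×6×110 = 133.7 kN; take 118.8 kN (yield).
Governing: min(171.5, 118.8) = 118.8 kN → base-metal shear.

118.8 kN (base-metal shear governs)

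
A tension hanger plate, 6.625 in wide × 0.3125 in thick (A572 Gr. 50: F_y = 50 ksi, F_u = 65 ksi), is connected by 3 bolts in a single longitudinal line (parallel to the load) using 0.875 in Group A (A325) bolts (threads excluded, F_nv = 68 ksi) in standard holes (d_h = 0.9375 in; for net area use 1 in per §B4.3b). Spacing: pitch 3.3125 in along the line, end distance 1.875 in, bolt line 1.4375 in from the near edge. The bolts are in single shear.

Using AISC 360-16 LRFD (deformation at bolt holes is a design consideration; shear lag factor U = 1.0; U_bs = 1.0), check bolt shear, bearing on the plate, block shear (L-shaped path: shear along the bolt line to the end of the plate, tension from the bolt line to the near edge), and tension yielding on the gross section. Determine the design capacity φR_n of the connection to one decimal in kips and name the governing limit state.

Bolt shear: A_b = π(0.875)²/4 = 0.60132 in². φR_n = 0.75 × 68 × 0.60132 × 3 × 1 = 92.0 kips.
Bearing (0.3125 in plate, F_u = 65 ksi): end bolts L_c = 1.875 − 0.9375/2 = 1.40625, R_n = min(1.2×1.40625×0.3125×65, 2.4×0.875×0.3125×65) = 34.277 kips/bolt; interior L_c = 3.3125 − 0.9375 = 2.375, R_n = 42.656 kips/bolt. φR_n = 0.75 × (1×34.277 + 2×42.656) = 89.7 kips.
Block shear: shear path 1×[1.875+2×3.3125] = 1×8.5 in, A_gv = 2.6563, A_nv = 1×(8.5 − 2.5×1)×0.3125 = 1.875 in²; tension to near edge: (1.4375 − 0.5×1)×0.3125 = 0.29297 in². R_n = min(0.6×65×1.875, 0.6×50×2.6563) + 1.0×65×0.29297 = min(73.125, 79.689) + 19.043 = 92.168 kips. φR_n = 0.75 × 92.168 = 69.1 kips.
Tension yield (gross): A_g = 6.625×0.3125 = 2.0703 in². φR_n = 0.90 × 50 × 2.0703 = 93.2 kips.
Governing: min(92.0, 89.7, 69.1, 93.2) = 69.1 kips → block shear.

69.1 kips (block shear governs)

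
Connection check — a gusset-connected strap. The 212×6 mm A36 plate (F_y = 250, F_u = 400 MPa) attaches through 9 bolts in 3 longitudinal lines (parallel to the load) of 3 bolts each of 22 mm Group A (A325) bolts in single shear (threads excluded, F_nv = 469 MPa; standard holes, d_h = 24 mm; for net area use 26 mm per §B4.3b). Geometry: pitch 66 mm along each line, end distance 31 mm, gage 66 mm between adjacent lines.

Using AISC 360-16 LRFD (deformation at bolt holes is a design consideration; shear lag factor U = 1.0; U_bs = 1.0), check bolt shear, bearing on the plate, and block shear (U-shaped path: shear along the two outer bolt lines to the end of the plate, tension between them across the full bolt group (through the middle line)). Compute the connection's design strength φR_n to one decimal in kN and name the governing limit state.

Bolt shear: A_b = π(22)²/4 = 380.13 mm². φR_n = 0.75 × 469 × 380.13 × 9 × 1 = 1203.4 kN.
Bearing (6 mm plate, F_u = 400 MPa): end bolts L_c = 31 − 24/2 = 19, R_n = min(1.2×19×6×400, 2.4×22×6×400) = 54.72 kN/bolt; interior L_c = 66 − 24 = 42, R_n = 120.96 kN/bolt. φR_n = 0.75 × (3×54.72 + 6×120.96) = 667.4 kN.
Block shear: shear path 2×[31+2×66] = 2×163 mm, A_gv = 1956, A_nv = 2×(163 − 2.5×26)×6 = 1176 mm²; tension across gage: (132 − 2×26)×6 = 480 mm². R_n = min(0.6×400×1176, 0.6×250×1956) + 1.0×400×480 = min(282.24, 293.4) + 192 = 474.24 kN. φR_n = 0.75 × 474.24 = 355.7 kN.
Governing: min(1203.4, 667.4, 355.7) = 355.7 kN → block shear.

355.7 kN (block shear governs)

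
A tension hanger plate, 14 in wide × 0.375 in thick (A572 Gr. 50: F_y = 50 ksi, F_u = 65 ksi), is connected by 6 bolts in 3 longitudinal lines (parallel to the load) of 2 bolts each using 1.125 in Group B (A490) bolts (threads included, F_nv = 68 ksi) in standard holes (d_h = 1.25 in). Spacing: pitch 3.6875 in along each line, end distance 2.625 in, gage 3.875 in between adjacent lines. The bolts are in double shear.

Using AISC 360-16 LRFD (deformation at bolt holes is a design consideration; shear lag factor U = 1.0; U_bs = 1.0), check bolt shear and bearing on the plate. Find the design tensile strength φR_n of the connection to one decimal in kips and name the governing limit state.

279.7 kips (bearing governs)

Bolt shear: A_b = π(1.125)²/4 = 0.99402 in². φR_n = 0.75 × 68 × 0.99402 × 6 × 2 = 608.3 kips.
Bearing (0.375 in plate, F_u = 65 ksi): end bolts L_c = 2.625 − 1.25/2 = 2, R_n = min(1.2×2×0.375×65, 2.4×1.125×0.375×65) = 58.5 kips/bolt; interior L_c = 3.6875 − 1.25 = 2.4375, R_n = 65.813 kips/bolt. φR_n = 0.75 × (3×58.5 + 3×65.813) = 279.7 kips.
Governing: min(608.3, 279.7) = 279.7 kips → bearing.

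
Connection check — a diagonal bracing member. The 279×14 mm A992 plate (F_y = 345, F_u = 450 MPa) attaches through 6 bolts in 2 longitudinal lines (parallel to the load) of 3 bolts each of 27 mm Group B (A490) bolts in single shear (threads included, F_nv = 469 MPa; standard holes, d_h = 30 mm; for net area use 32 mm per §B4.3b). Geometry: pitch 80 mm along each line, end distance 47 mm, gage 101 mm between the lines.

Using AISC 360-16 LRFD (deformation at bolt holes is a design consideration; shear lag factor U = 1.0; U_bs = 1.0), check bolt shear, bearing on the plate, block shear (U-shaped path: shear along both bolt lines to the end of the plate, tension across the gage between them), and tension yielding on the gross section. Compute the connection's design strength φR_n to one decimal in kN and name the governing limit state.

Bolt shear: A_b = π(27)²/4 = 572.56 mm². φR_n = 0.75 × 469 × 572.56 × 6 × 1 = 1208.4 kN.
Bearing (14 mm plate, F_u = 450 MPa): end bolts L_c = 47 − 30/2 = 32, R_n = min(1.2×32×14×450, 2.4×27×14×450) = 241.92 kN/bolt; interior L_c = 80 − 30 = 50, R_n = 378 kN/bolt. φR_n = 0.75 × (2×241.92 + 4×378) = 1496.9 kN.
Block shear: shear path 2×[47+2×80] = 2×207 mm, A_gv = 5796, A_nv = 2×(207 − 2.5×32)×14 = 3556 mm²; tension across gage: (101 − 1×32)×14 = 966 mm². R_n = min(0.6×450×3556, 0.6×345×5796) + 1.0×450×966 = min(960.12, 1199.8) + 434.7 = 1394.8 kN. φR_n = 0.75 × 1394.8 = 1046.1 kN.
Tension yield (gross): A_g = 279×14 = 3906 mm². φR_n = 0.90 × 345 × 3906 = 1212.8 kN.
Governing: min(1208.4, 1496.9, 1046.1, 1212.8) = 1046.1 kN → block shear.

1046.1 kN (block shear governs)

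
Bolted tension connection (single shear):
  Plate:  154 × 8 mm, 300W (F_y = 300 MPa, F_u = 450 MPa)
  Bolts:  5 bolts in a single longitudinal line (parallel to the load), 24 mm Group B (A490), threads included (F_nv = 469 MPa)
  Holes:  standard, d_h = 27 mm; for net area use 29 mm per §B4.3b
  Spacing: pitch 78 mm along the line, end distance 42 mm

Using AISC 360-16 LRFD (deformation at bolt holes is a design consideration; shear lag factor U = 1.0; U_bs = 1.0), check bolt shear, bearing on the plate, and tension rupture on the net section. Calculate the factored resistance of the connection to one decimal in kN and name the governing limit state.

337.5 kN (net-section rupture governs)

Bolt shear: A_b = π(24)²/4 = 452.39 mm². φR_n = 0.75 × 469 × 452.39 × 5 × 1 = 795.6 kN.
Bearing (8 mm plate, F_u = 450 MPa): end bolts L_c = 42 − 27/2 = 28.5, R_n = min(1.2×28.5×8×450, 2.4×24×8×450) = 123.12 kN/bolt; interior L_c = 78 − 27 = 51, R_n = 207.36 kN/bolt. φR_n = 0.75 × (1×123.12 + 4×207.36) = 714.4 kN.
Tension rupture (net): A_n = (154 − 1×29)×8 = 1000 mm² (U = 1.0, A_e = A_n). φR_n = 0.75 × 450 × 1000 = 337.5 kN.
Governing: min(795.6, 714.4, 337.5) = 337.5 kN → net-section rupture.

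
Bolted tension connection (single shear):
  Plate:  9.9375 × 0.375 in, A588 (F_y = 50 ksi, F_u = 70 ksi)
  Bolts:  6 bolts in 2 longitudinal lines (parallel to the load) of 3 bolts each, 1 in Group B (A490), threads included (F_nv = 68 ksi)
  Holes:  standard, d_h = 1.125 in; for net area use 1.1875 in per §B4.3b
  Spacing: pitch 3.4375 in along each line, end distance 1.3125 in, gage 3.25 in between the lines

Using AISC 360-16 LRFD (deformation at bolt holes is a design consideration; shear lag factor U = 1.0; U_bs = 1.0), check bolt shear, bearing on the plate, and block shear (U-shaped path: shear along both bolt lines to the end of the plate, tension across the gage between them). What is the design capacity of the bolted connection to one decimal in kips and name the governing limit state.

163.9 kips (block shear governs)

Bolt shear: A_b = π(1)²/4 = 0.7854 in². φR_n = 0.75 × 68 × 0.7854 × 6 × 1 = 240.3 kips.
Bearing (0.375 in plate, F_u = 70 ksi): end bolts L_c = 1.3125 − 1.125/2 = 0.75, R_n = min(1.2×0.75×0.375×70, 2.4×1×0.375×70) = 23.625 kips/bolt; interior L_c = 3.4375 − 1.125 = 2.3125, R_n = 63 kips/bolt. φR_n = 0.75 × (2×23.625 + 4×63) = 224.4 kips.
Block shear: shear path 2×[1.3125+2×3.4375] = 2×8.1875 in, A_gv = 6.1406, A_nv = 2×(8.1875 − 2.5×1.1875)×0.375 = 3.9141 in²; tension across gage: (3.25 − 1×1.1875)×0.375 = 0.77344 in². R_n = min(0.6×70×3.9141, 0.6×50×6.1406) + 1.0×70×0.77344 = min(164.39, 184.22) + 54.141 = 218.53 kips. φR_n = 0.75 × 218.53 = 163.9 kips.
Governing: min(240.3, 224.4, 163.9) = 163.9 kips → block shear.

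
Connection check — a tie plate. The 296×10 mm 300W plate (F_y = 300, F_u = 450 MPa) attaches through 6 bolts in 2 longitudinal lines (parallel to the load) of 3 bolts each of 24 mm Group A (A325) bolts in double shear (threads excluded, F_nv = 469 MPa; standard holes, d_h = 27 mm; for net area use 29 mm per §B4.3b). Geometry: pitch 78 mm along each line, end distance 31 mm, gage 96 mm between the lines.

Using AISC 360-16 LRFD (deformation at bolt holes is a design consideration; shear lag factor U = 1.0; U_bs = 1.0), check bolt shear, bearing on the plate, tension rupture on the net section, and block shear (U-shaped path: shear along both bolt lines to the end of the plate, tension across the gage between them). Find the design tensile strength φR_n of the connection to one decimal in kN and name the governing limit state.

Bolt shear: A_b = π(24)²/4 = 452.39 mm². φR_n = 0.75 × 469 × 452.39 × 6 × 2 = 1909.5 kN.
Bearing (10 mm plate, F_u = 450 MPa): end bolts L_c = 31 − 27/2 = 17.5, R_n = min(1.2×17.5×10×450, 2.4×24×10×450) = 94.5 kN/bolt; interior L_c = 78 − 27 = 51, R_n = 259.2 kN/bolt. φR_n = 0.75 × (2×94.5 + 4×259.2) = 919.4 kN.
Tension rupture (net): A_n = (296 − 2×29)×10 = 2380 mm² (U = 1.0, A_e = A_n). φR_n = 0.75 × 450 × 2380 = 803.3 kN.
Block shear: shear path 2×[31+2×78] = 2×187 mm, A_gv = 3740, A_nv = 2×(187 − 2.5×29)×10 = 2290 mm²; tension across gage: (96 − 1×29)×10 = 670 mm². R_n = min(0.6×450×2290, 0.6×300×3740) + 1.0×450×670 = min(618.3, 673.2) + 301.5 = 919.8 kN. φR_n = 0.75 × 919.8 = 689.9 kN.
Governing: min(1909.5, 919.4, 803.3, 689.9) = 689.9 kN → block shear.

689.9 kN (block shear governs)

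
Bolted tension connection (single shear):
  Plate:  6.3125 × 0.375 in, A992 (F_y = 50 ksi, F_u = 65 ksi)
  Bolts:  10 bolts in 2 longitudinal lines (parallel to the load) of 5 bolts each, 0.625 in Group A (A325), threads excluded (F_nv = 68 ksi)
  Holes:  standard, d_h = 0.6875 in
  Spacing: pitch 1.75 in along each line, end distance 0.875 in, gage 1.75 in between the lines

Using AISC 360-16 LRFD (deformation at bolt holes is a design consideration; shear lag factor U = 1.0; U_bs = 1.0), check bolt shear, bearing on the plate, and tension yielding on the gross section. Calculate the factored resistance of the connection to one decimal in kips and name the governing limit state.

106.5 kips (gross-section yield governs)

Bolt shear: A_b = π(0.625)²/4 = 0.3068 in². φR_n = 0.75 × 68 × 0.3068 × 10 × 1 = 156.5 kips.
Bearing (0.375 in plate, F_u = 65 ksi): end bolts L_c = 0.875 − 0.6875/2 = 0.53125, R_n = min(1.2×0.53125×0.375×65, 2.4×0.625×0.375×65) = 15.539 kips/bolt; interior L_c = 1.75 − 0.6875 = 1.0625, R_n = 31.078 kips/bolt. φR_n = 0.75 × (2×15.539 + 8×31.078) = 209.8 kips.
Tension yield (gross): A_g = 6.3125×0.375 = 2.3672 in². φR_n = 0.90 × 50 × 2.3672 = 106.5 kips.
Governing: min(156.5, 209.8, 106.5) = 106.5 kips → gross-section yield.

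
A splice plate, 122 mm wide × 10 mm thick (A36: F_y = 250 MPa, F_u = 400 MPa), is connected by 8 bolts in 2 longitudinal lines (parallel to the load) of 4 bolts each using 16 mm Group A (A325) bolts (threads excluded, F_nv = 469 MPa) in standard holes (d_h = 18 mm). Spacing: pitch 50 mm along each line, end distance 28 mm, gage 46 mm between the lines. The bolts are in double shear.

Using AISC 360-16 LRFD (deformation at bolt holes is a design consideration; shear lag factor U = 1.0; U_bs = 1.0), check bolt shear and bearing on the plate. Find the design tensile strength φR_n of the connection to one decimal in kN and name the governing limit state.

Bolt shear: A_b = π(16)²/4 = 201.06 mm². φR_n = 0.75 × 469 × 201.06 × 8 × 2 = 1131.6 kN.
Bearing (10 mm plate, F_u = 400 MPa): end bolts L_c = 28 − 18/2 = 19, R_n = min(1.2×19×10×400, 2.4×16×10×400) = 91.2 kN/bolt; interior L_c = 50 − 18 = 32, R_n = 153.6 kN/bolt. φR_n = 0.75 × (2×91.2 + 6×153.6) = 828.0 kN.
Governing: min(1131.6, 828.0) = 828.0 kN → bearing.

828.0 kN (bearing governs)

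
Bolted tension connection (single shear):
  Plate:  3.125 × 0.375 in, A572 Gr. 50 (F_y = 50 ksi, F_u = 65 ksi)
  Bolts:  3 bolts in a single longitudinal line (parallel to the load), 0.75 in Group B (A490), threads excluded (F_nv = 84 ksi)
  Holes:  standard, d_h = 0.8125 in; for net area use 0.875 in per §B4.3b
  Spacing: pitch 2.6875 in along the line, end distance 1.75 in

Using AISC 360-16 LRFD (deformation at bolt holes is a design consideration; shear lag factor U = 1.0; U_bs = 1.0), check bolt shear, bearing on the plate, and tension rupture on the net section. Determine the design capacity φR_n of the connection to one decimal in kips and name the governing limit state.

Bolt shear: A_b = π(0.75)²/4 = 0.44179 in². φR_n = 0.75 × 84 × 0.44179 × 3 × 1 = 83.5 kips.
Bearing (0.375 in plate, F_u = 65 ksi): end bolts L_c = 1.75 − 0.8125/2 = 1.34375, R_n = min(1.2×1.34375×0.375×65, 2.4×0.75×0.375×65) = 39.305 kips/bolt; interior L_c = 2.6875 − 0.8125 = 1.875, R_n = 43.875 kips/bolt. φR_n = 0.75 × (1×39.305 + 2×43.875) = 95.3 kips.
Tension rupture (net): A_n = (3.125 − 1×0.875)×0.375 = 0.84375 in² (U = 1.0, A_e = A_n). φR_n = 0.75 × 65 × 0.84375 = 41.1 kips.
Governing: min(83.5, 95.3, 41.1) = 41.1 kips → net-section rupture.

41.1 kips (net-section rupture governs)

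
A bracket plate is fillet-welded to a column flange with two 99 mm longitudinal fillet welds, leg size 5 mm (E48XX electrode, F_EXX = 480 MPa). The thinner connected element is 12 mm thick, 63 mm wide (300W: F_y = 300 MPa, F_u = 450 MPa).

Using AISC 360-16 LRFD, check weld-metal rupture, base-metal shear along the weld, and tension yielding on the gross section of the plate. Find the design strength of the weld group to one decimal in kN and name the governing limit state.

Weld metal: throat = 0.707×5 = 3.535 mm, L = 2×99 = 198 mm. φR_n = 0.75 × 0.6 × 480 × 3.535 × 198 = 151.2 kN.
Base metal shear (12 mm plate): yield φR_n = 1.0×0.6×300×12×198 = 427.7 kN; rupture φR_n = 0.75×0.6×450×12×198 = 481.1 kN; take 427.7 kN (yield).
Tension yield (gross): A_g = 63×12 = 756 mm². φR_n = 0.90 × 300 × 756 = 204.1 kN.
Governing: min(151.2, 427.7, 204.1) = 151.2 kN → weld metal.

151.2 kN (weld metal governs)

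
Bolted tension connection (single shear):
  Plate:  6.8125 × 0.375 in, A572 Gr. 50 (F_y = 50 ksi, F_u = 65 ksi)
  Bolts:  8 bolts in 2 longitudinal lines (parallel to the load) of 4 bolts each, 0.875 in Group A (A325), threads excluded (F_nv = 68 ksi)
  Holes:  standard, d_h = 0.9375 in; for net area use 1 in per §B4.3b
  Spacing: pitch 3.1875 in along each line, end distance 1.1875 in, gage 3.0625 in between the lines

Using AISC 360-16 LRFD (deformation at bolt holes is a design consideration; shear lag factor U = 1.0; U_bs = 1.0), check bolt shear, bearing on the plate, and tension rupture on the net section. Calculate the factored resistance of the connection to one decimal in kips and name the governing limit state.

88.0 kips (net-section rupture governs)

Bolt shear: A_b = π(0.875)²/4 = 0.60132 in². φR_n = 0.75 × 68 × 0.60132 × 8 × 1 = 245.3 kips.
Bearing (0.375 in plate, F_u = 65 ksi): end bolts L_c = 1.1875 − 0.9375/2 = 0.71875, R_n = min(1.2×0.71875×0.375×65, 2.4×0.875×0.375×65) = 21.023 kips/bolt; interior L_c = 3.1875 − 0.9375 = 2.25, R_n = 51.188 kips/bolt. φR_n = 0.75 × (2×21.023 + 6×51.188) = 261.9 kips.
Tension rupture (net): A_n = (6.8125 − 2×1)×0.375 = 1.8047 in² (U = 1.0, A_e = A_n). φR_n = 0.75 × 65 × 1.8047 = 88.0 kips.
Governing: min(245.3, 261.9, 88.0) = 88.0 kips → net-section rupture.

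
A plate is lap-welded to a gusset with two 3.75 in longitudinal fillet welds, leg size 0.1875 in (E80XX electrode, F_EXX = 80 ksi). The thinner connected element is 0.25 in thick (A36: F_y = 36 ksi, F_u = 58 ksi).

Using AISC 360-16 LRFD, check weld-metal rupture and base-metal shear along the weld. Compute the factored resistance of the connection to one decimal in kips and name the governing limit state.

35.8 kips (weld metal governs)

Weld metal: throat = 0.707×0.1875 = 0.13256 in, L = 2×3.75 = 7.5 in. φR_n = 0.75 × 0.6 × 80 × 0.13256 × 7.5 = 35.8 kips.
Base metal shear (0.25 in plate): yield φR_n = 1.0×0.6×36×0.25×7.5 = 40.5 kips; rupture φR_n = 0.75×0.6×58×0.25×7.5 = 48.9 kips; take 40.5 kips (yield).
Governing: min(35.8, 40.5) = 35.8 kips → weld metal.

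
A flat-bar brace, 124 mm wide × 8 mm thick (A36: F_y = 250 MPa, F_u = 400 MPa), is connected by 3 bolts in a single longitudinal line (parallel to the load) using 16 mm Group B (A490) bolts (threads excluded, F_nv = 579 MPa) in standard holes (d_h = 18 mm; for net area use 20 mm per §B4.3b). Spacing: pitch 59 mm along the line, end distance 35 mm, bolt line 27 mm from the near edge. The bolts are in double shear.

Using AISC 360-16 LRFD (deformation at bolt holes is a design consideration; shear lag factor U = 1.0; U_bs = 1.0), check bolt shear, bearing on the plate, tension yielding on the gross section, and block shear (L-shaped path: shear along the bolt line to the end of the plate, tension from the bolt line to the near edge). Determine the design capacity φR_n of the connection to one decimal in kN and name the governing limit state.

Bolt shear: A_b = π(16)²/4 = 201.06 mm². φR_n = 0.75 × 579 × 201.06 × 3 × 2 = 523.9 kN.
Bearing (8 mm plate, F_u = 400 MPa): end bolts L_c = 35 − 18/2 = 26, R_n = min(1.2×26×8×400, 2.4×16×8×400) = 99.84 kN/bolt; interior L_c = 59 − 18 = 41, R_n = 122.88 kN/bolt. φR_n = 0.75 × (1×99.84 + 2×122.88) = 259.2 kN.
Tension yield (gross): A_g = 124×8 = 992 mm². φR_n = 0.90 × 250 × 992 = 223.2 kN.
Block shear: shear path 1×[35+2×59] = 1×153 mm, A_gv = 1224, A_nv = 1×(153 − 2.5×20)×8 = 824 mm²; tension to near edge: (27 − 0.5×20)×8 = 136 mm². R_n = min(0.6×400×824, 0.6×250×1224) + 1.0×400×136 = min(197.76, 183.6) + 54.4 = 238 kN. φR_n = 0.75 × 238 = 178.5 kN.
Governing: min(523.9, 259.2, 223.2, 178.5) = 178.5 kN → block shear.

178.5 kN (block shear governs)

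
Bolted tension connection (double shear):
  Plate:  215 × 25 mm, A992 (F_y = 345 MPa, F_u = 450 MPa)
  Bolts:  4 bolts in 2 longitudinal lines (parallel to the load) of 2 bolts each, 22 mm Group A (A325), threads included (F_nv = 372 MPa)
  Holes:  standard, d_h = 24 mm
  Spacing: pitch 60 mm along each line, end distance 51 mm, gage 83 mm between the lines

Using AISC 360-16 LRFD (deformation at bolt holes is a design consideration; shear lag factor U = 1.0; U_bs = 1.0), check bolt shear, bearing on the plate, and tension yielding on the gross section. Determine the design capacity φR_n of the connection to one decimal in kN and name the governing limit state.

Bolt shear: A_b = π(22)²/4 = 380.13 mm². φR_n = 0.75 × 372 × 380.13 × 4 × 2 = 848.5 kN.
Bearing (25 mm plate, F_u = 450 MPa): end bolts L_c = 51 − 24/2 = 39, R_n = min(1.2×39×25×450, 2.4×22×25×450) = 526.5 kN/bolt; interior L_c = 60 − 24 = 36, R_n = 486 kN/bolt. φR_n = 0.75 × (2×526.5 + 2×486) = 1518.8 kN.
Tension yield (gross): A_g = 215×25 = 5375 mm². φR_n = 0.90 × 345 × 5375 = 1668.9 kN.
Governing: min(848.5, 1518.8, 1668.9) = 848.5 kN → bolt shear.

848.5 kN (bolt shear governs)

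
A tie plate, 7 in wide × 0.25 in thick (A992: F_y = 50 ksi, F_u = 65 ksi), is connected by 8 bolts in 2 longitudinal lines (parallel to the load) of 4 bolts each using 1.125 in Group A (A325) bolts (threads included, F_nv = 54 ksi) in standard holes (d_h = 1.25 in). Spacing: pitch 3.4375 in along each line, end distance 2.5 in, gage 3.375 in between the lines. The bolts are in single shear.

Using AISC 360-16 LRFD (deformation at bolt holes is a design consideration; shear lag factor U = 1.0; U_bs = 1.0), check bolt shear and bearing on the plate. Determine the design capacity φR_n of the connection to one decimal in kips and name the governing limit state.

246.8 kips (bearing governs)

Bolt shear: A_b = π(1.125)²/4 = 0.99402 in². φR_n = 0.75 × 54 × 0.99402 × 8 × 1 = 322.1 kips.
Bearing (0.25 in plate, F_u = 65 ksi): end bolts L_c = 2.5 − 1.25/2 = 1.875, R_n = min(1.2×1.875×0.25×65, 2.4×1.125×0.25×65) = 36.563 kips/bolt; interior L_c = 3.4375 − 1.25 = 2.1875, R_n = 42.656 kips/bolt. φR_n = 0.75 × (2×36.563 + 6×42.656) = 246.8 kips.
Governing: min(322.1, 246.8) = 246.8 kips → bearing.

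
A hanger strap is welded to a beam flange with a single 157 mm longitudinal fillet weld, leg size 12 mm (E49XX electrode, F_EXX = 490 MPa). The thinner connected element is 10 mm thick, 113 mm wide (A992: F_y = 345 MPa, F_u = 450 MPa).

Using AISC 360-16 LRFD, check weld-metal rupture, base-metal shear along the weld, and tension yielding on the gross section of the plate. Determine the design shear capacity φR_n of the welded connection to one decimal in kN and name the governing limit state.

293.7 kN (weld metal governs)

Weld metal: throat = 0.707×12 = 8.484 mm, L = 157 mm. φR_n = 0.75 × 0.6 × 490 × 8.484 × 157 = 293.7 kN.
Base metal shear (10 mm plate): yield φR_n = 1.0×0.6×345×10×157 = 325.0 kN; rupture φR_n = 0.75×0.6×450×10×157 = 317.9 kN; take 317.9 kN (rupture).
Tension yield (gross): A_g = 113×10 = 1130 mm². φR_n = 0.90 × 345 × 1130 = 350.9 kN.
Governing: min(293.7, 317.9, 350.9) = 293.7 kN → weld metal.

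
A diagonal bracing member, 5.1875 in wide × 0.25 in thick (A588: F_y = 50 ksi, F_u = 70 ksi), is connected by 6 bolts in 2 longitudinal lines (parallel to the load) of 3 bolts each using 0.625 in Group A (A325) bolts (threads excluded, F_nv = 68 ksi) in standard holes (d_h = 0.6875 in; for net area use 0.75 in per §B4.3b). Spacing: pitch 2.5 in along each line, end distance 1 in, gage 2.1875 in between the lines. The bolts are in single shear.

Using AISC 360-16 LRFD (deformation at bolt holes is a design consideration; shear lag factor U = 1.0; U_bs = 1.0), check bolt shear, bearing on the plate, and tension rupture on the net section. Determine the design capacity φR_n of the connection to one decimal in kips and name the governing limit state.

Bolt shear: A_b = π(0.625)²/4 = 0.3068 in². φR_n = 0.75 × 68 × 0.3068 × 6 × 1 = 93.9 kips.
Bearing (0.25 in plate, F_u = 70 ksi): end bolts L_c = 1 − 0.6875/2 = 0.65625, R_n = min(1.2×0.65625×0.25×70, 2.4×0.625×0.25×70) = 13.781 kips/bolt; interior L_c = 2.5 − 0.6875 = 1.8125, R_n = 26.25 kips/bolt. φR_n = 0.75 × (2×13.781 + 4×26.25) = 99.4 kips.
Tension rupture (net): A_n = (5.1875 − 2×0.75)×0.25 = 0.92188 in² (U = 1.0, A_e = A_n). φR_n = 0.75 × 70 × 0.92188 = 48.4 kips.
Governing: min(93.9, 99.4, 48.4) = 48.4 kips → net-section rupture.

48.4 kips (net-section rupture governs)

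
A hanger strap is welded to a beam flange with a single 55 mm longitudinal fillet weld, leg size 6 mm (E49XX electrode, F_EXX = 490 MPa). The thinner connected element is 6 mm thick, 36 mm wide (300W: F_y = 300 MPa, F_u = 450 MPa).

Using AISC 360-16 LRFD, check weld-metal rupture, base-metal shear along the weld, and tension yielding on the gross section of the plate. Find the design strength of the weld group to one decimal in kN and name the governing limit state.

51.4 kN (weld metal governs)

Weld metal: throat = 0.707×6 = 4.242 mm, L = 55 mm. φR_n = 0.75 × 0.6 × 490 × 4.242 × 55 = 51.4 kN.
Base metal shear (6 mm plate): yield φR_n = 1.0×0.6×300×6×55 = 59.4 kN; rupture φR_n = 0.75×0.6×450×6×55 = 66.8 kN; take 59.4 kN (yield).
Tension yield (gross): A_g = 36×6 = 216 mm². φR_n = 0.90 × 300 × 216 = 58.3 kN.
Governing: min(51.4, 59.4, 58.3) = 51.4 kN → weld metal.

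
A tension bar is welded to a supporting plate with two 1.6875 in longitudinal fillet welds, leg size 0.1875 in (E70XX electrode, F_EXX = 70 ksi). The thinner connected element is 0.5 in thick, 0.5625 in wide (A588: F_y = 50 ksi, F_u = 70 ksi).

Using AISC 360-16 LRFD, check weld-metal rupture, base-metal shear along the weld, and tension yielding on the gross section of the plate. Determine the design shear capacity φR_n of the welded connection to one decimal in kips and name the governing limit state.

12.7 kips (gross-section yield governs)

Weld metal: throat = 0.707×0.1875 = 0.13256 in, L = 2×1.6875 = 3.375 in. φR_n = 0.75 × 0.6 × 70 × 0.13256 × 3.375 = 14.1 kips.
Base metal shear (0.5 in plate): yield φR_n = 1.0×0.6×50×0.5×3.375 = 50.6 kips; rupture φR_n = 0.75×0.6×70×0.5×3.375 = 53.2 kips; take 50.6 kips (yield).
Tension yield (gross): A_g = 0.5625×0.5 = 0.28125 in². φR_n = 0.90 × 50 × 0.28125 = 12.7 kips.
Governing: min(14.1, 50.6, 12.7) = 12.7 kips → gross-section yield.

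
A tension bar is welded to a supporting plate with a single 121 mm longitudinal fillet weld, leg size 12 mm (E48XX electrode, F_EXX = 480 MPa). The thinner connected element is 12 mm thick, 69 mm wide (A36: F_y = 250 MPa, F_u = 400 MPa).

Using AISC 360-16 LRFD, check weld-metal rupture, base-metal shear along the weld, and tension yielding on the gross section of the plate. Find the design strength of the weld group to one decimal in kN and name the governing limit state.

186.3 kN (gross-section yield governs)

Weld metal: throat = 0.707×12 = 8.484 mm, L = 121 mm. φR_n = 0.75 × 0.6 × 480 × 8.484 × 121 = 221.7 kN.
Base metal shear (12 mm plate): yield φR_n = 1.0×0.6×250×12×121 = 217.8 kN; rupture φR_n = 0.75×0.6×400×12×121 = 261.4 kN; take 217.8 kN (yield).
Tension yield (gross): A_g = 69×12 = 828 mm². φR_n = 0.90 × 250 × 828 = 186.3 kN.
Governing: min(221.7, 217.8, 186.3) = 186.3 kN → gross-section yield.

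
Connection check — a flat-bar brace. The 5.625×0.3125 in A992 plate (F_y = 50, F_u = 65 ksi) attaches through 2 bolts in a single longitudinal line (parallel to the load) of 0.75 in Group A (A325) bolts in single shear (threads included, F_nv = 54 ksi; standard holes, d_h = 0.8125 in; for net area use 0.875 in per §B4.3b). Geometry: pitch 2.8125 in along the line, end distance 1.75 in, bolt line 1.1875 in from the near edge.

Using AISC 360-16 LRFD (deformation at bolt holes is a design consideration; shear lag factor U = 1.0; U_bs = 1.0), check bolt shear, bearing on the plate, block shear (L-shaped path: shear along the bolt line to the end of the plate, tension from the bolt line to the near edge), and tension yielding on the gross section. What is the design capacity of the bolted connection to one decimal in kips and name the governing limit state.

Bolt shear: A_b = π(0.75)²/4 = 0.44179 in². φR_n = 0.75 × 54 × 0.44179 × 2 × 1 = 35.8 kips.
Bearing (0.3125 in plate, F_u = 65 ksi): end bolts L_c = 1.75 − 0.8125/2 = 1.34375, R_n = min(1.2×1.34375×0.3125×65, 2.4×0.75×0.3125×65) = 32.754 kips/bolt; interior L_c = 2.8125 − 0.8125 = 2, R_n = 36.563 kips/bolt. φR_n = 0.75 × (1×32.754 + 1×36.563) = 52.0 kips.
Block shear: shear path 1×[1.75+1×2.8125] = 1×4.5625 in, A_gv = 1.4258, A_nv = 1×(4.5625 − 1.5×0.875)×0.3125 = 1.0156 in²; tension to near edge: (1.1875 − 0.5×0.875)×0.3125 = 0.23438 in². R_n = min(0.6×65×1.0156, 0.6×50×1.4258) + 1.0×65×0.23438 = min(39.608, 42.774) + 15.235 = 54.843 kips. φR_n = 0.75 × 54.843 = 41.1 kips.
Tension yield (gross): A_g = 5.625×0.3125 = 1.7578 in². φR_n = 0.90 × 50 × 1.7578 = 79.1 kips.
Governing: min(35.8, 52.0, 41.1, 79.1) = 35.8 kips → bolt shear.

35.8 kips (bolt shear governs)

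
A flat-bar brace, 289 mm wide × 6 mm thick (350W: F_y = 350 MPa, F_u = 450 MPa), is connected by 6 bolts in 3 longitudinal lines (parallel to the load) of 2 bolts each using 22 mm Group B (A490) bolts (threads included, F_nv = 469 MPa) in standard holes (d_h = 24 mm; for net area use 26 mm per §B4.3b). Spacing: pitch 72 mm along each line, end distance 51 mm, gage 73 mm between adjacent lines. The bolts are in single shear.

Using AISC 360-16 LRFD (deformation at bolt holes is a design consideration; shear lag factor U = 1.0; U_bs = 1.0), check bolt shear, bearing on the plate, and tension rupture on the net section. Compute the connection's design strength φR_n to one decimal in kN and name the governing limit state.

Bolt shear: A_b = π(22)²/4 = 380.13 mm². φR_n = 0.75 × 469 × 380.13 × 6 × 1 = 802.3 kN.
Bearing (6 mm plate, F_u = 450 MPa): end bolts L_c = 51 − 24/2 = 39, R_n = min(1.2×39×6×450, 2.4×22×6×450) = 126.36 kN/bolt; interior L_c = 72 − 24 = 48, R_n = 142.56 kN/bolt. φR_n = 0.75 × (3×126.36 + 3×142.56) = 605.1 kN.
Tension rupture (net): A_n = (289 − 3×26)×6 = 1266 mm² (U = 1.0, A_e = A_n). φR_n = 0.75 × 450 × 1266 = 427.3 kN.
Governing: min(802.3, 605.1, 427.3) = 427.3 kN → net-section rupture.

427.3 kN (net-section rupture governs)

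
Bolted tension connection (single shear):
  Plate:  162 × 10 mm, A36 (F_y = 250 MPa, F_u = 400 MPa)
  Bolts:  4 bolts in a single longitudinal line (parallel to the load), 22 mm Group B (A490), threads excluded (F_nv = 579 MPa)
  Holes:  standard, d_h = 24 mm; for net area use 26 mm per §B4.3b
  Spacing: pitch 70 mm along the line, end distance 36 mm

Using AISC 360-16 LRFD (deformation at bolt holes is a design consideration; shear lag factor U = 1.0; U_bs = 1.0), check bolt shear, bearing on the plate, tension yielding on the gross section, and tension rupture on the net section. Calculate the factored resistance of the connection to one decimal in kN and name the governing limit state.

364.5 kN (gross-section yield governs)

Bolt shear: A_b = π(22)²/4 = 380.13 mm². φR_n = 0.75 × 579 × 380.13 × 4 × 1 = 660.3 kN.
Bearing (10 mm plate, F_u = 400 MPa): end bolts L_c = 36 − 24/2 = 24, R_n = min(1.2×24×10×400, 2.4×22×10×400) = 115.2 kN/bolt; interior L_c = 70 − 24 = 46, R_n = 211.2 kN/bolt. φR_n = 0.75 × (1×115.2 + 3×211.2) = 561.6 kN.
Tension yield (gross): A_g = 162×10 = 1620 mm². φR_n = 0.90 × 250 × 1620 = 364.5 kN.
Tension rupture (net): A_n = (162 − 1×26)×10 = 1360 mm² (U = 1.0, A_e = A_n). φR_n = 0.75 × 400 × 1360 = 408.0 kN.
Governing: min(660.3, 561.6, 364.5, 408.0) = 364.5 kN → gross-section yield.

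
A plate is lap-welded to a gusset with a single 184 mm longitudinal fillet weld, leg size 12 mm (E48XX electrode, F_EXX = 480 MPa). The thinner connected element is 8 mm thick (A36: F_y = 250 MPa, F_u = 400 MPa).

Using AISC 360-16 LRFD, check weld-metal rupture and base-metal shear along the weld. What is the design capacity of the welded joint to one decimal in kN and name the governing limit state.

Weld metal: throat = 0.707×12 = 8.484 mm, L = 184 mm. φR_n = 0.75 × 0.6 × 480 × 8.484 × 184 = 337.2 kN.
Base metal shear (8 mm plate): yield φR_n = 1.0×0.6×250×8×184 = 220.8 kN; rupture φR_n = 0.75×0.6×400×8×184 = 265.0 kN; take 220.8 kN (yield).
Governing: min(337.2, 220.8) = 220.8 kN → base-metal shear.

220.8 kN (base-metal shear governs)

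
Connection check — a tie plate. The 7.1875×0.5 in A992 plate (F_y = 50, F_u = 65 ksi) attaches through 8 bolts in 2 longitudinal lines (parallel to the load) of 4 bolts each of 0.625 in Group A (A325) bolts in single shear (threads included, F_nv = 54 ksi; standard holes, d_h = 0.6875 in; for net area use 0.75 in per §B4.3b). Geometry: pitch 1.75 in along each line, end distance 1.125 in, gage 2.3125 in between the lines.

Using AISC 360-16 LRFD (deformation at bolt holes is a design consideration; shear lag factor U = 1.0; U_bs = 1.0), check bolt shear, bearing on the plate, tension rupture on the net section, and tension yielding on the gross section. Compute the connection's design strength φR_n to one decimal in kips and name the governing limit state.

99.4 kips (bolt shear governs)

Bolt shear: A_b = π(0.625)²/4 = 0.3068 in². φR_n = 0.75 × 54 × 0.3068 × 8 × 1 = 99.4 kips.
Bearing (0.5 in plate, F_u = 65 ksi): end bolts L_c = 1.125 − 0.6875/2 = 0.78125, R_n = min(1.2×0.78125×0.5×65, 2.4×0.625×0.5×65) = 30.469 kips/bolt; interior L_c = 1.75 − 0.6875 = 1.0625, R_n = 41.438 kips/bolt. φR_n = 0.75 × (2×30.469 + 6×41.438) = 232.2 kips.
Tension rupture (net): A_n = (7.1875 − 2×0.75)×0.5 = 2.8438 in² (U = 1.0, A_e = A_n). φR_n = 0.75 × 65 × 2.8438 = 138.6 kips.
Tension yield (gross): A_g = 7.1875×0.5 = 3.5938 in². φR_n = 0.90 × 50 × 3.5938 = 161.7 kips.
Governing: min(99.4, 232.2, 138.6, 161.7) = 99.4 kips → bolt shear.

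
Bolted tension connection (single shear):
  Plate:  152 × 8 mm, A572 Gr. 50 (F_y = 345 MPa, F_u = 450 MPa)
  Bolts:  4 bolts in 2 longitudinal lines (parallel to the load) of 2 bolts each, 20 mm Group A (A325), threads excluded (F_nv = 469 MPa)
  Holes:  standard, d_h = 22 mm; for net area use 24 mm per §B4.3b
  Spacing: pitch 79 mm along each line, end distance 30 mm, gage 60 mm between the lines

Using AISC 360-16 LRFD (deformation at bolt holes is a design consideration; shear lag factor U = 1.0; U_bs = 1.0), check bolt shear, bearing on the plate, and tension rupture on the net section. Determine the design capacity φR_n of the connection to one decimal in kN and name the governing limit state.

280.8 kN (net-section rupture governs)

Bolt shear: A_b = π(20)²/4 = 314.16 mm². φR_n = 0.75 × 469 × 314.16 × 4 × 1 = 442.0 kN.
Bearing (8 mm plate, F_u = 450 MPa): end bolts L_c = 30 − 22/2 = 19, R_n = min(1.2×19×8×450, 2.4×20×8×450) = 82.08 kN/bolt; interior L_c = 79 − 22 = 57, R_n = 172.8 kN/bolt. φR_n = 0.75 × (2×82.08 + 2×172.8) = 382.3 kN.
Tension rupture (net): A_n = (152 − 2×24)×8 = 832 mm² (U = 1.0, A_e = A_n). φR_n = 0.75 × 450 × 832 = 280.8 kN.
Governing: min(442.0, 382.3, 280.8) = 280.8 kN → net-section rupture.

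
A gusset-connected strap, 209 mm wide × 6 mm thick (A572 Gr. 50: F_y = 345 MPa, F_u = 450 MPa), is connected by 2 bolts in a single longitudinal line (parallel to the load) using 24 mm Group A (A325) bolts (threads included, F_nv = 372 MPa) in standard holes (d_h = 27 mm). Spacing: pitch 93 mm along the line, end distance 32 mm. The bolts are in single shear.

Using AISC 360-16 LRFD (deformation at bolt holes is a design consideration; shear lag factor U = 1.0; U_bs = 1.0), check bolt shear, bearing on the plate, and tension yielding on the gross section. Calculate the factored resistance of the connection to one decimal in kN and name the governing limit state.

Bolt shear: A_b = π(24)²/4 = 452.39 mm². φR_n = 0.75 × 372 × 452.39 × 2 × 1 = 252.4 kN.
Bearing (6 mm plate, F_u = 450 MPa): end bolts L_c = 32 − 27/2 = 18.5, R_n = min(1.2×18.5×6×450, 2.4×24×6×450) = 59.94 kN/bolt; interior L_c = 93 − 27 = 66, R_n = 155.52 kN/bolt. φR_n = 0.75 × (1×59.94 + 1×155.52) = 161.6 kN.
Tension yield (gross): A_g = 209×6 = 1254 mm². φR_n = 0.90 × 345 × 1254 = 389.4 kN.
Governing: min(252.4, 161.6, 389.4) = 161.6 kN → bearing.

161.6 kN (bearing governs)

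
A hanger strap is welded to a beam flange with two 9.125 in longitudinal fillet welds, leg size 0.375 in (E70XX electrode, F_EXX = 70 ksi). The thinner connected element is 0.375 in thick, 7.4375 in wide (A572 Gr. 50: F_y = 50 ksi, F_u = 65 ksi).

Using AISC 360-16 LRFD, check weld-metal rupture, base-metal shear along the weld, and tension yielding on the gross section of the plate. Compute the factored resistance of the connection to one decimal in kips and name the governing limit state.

Weld metal: throat = 0.707×0.375 = 0.26513 in, L = 2×9.125 = 18.25 in. φR_n = 0.75 × 0.6 × 70 × 0.26513 × 18.25 = 152.4 kips.
Base metal shear (0.375 in plate): yield φR_n = 1.0×0.6×50×0.375×18.25 = 205.3 kips; rupture φR_n = 0.75×0.6×65×0.375×18.25 = 200.2 kips; take 200.2 kips (rupture).
Tension yield (gross): A_g = 7.4375×0.375 = 2.7891 in². φR_n = 0.90 × 50 × 2.7891 = 125.5 kips.
Governing: min(152.4, 200.2, 125.5) = 125.5 kips → gross-section yield.

125.5 kips (gross-section yield governs)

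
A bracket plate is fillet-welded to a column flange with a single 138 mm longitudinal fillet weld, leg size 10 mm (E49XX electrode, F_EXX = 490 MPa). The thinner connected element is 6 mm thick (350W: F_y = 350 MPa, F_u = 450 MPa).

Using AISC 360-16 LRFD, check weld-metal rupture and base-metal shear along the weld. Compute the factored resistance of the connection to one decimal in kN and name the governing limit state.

Weld metal: throat = 0.707×10 = 7.07 mm, L = 138 mm. φR_n = 0.75 × 0.6 × 490 × 7.07 × 138 = 215.1 kN.
Base metal shear (6 mm plate): yield φR_n = 1.0×0.6×350×6×138 = 173.9 kN; rupture φR_n = 0.75×0.6×450×6×138 = 167.7 kN; take 167.7 kN (rupture).
Governing: min(215.1, 167.7) = 167.7 kN → base-metal shear.

167.7 kN (base-metal shear governs)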